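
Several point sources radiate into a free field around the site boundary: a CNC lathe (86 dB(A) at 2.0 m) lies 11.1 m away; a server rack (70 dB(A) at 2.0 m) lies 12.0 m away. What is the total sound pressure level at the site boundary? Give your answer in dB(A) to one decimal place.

71.2 dB(A)

Propagate each source to the receiver with L = L_ref − 20·log₁₀(r/r_ref), then add intensities.
CNC lathe: 86 − 20·log₁₀(11.1/2.0) = 86 − 14.89 = 71.11 dB(A).
server rack: 70 − 20·log₁₀(12.0/2.0) = 70 − 15.56 = 54.44 dB(A).
Σ 10^(L/10) = 1.320e+07 → L_total = 10·log₁₀(1.320e+07) = 71.21 dB(A).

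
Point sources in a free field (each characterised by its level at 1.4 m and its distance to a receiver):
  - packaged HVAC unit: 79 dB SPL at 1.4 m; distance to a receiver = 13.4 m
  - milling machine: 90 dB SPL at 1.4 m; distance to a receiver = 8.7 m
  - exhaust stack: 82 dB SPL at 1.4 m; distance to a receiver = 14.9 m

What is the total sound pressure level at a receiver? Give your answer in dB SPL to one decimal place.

74.5 dB SPL

Propagate each source to the receiver with L = L_ref − 20·log₁₀(r/r_ref), then add intensities.
packaged HVAC unit: 79 − 20·log₁₀(13.4/1.4) = 79 − 19.62 = 59.38 dB SPL.
milling machine: 90 − 20·log₁₀(8.7/1.4) = 90 − 15.87 = 74.13 dB SPL.
exhaust stack: 82 − 20·log₁₀(14.9/1.4) = 82 − 20.54 = 61.46 dB SPL.
Σ 10^(L/10) = 2.816e+07 → L_total = 10·log₁₀(2.816e+07) = 74.50 dB SPL.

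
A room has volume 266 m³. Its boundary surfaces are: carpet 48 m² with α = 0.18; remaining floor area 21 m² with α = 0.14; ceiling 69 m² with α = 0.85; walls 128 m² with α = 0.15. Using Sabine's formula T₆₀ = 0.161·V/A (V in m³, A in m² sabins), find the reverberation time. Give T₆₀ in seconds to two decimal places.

A = Σ Sᵢαᵢ = 48·0.18 + 21·0.14 + 69·0.85 + 128·0.15 = 89.43 m².
T₆₀ = 0.161·V/A = 0.161·266/89.43 = 0.479 s.

0.48 s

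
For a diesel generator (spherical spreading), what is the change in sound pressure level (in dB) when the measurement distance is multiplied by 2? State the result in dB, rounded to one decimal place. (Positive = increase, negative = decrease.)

-6.0 dB

A point source loses 6 dB per doubling of distance; generally ΔL = −20·log₁₀(r₂/r₁).
ΔL = −20·log₁₀(2) = -6.02 dB.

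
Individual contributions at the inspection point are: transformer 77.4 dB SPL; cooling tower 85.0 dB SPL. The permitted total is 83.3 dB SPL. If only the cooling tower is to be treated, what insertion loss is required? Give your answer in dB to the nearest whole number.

Everything except the cooling tower sums to 10^(77.4/10) = 5.495e+07 in linear terms, 77.40 dB SPL.
The limit corresponds to 10^(83.3/10) = 2.138e+08; subtracting the fixed part leaves 1.588e+08 for the cooling tower, i.e. 82.01 dB SPL.
So the cooling tower must be reduced from 85.0 to 82.01 dB SPL: IL = 2.99 dB.

3 dB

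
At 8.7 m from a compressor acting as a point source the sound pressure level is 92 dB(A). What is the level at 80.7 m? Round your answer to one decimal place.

72.7 dB(A)

Spherical spreading from a point source gives a 20·log₁₀(r₂/r₁) drop.
L₂ = 92 − 20·log₁₀(80.7/8.7) = 92 − 19.347 = 72.65 dB(A).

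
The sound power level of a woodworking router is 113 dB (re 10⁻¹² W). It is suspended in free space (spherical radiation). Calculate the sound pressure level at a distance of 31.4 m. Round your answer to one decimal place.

72.1 dB

Free-field spherical radiation: L_p = L_w − 10·log₁₀(4π·r²), r = 31.4 m.
4π·r² = 1.239e+04 m², 10·log₁₀ of that is 40.931 dB.
L_p = 113 − 40.931 = 72.07 dB.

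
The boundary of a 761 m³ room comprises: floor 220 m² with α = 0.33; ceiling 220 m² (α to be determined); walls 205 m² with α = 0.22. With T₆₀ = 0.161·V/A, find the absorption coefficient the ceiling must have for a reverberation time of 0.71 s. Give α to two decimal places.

0.25

A = 0.161·V/T₆₀ = 0.161·761/0.71 = 172.56 m² sabins.
Absorption from the other surfaces = 220·0.33 + 205·0.22 = 117.70 m², so the ceiling must supply 54.86 m² over 220 m².
α = 54.86/220 = 0.249.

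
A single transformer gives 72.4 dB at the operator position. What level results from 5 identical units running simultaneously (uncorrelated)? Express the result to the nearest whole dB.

79 dB

L_total = L₁ + 10·log₁₀ N for N identical incoherent sources.
L_total = 72.4 + 10·log₁₀(5) = 72.4 + 6.990 = 79.39 dB.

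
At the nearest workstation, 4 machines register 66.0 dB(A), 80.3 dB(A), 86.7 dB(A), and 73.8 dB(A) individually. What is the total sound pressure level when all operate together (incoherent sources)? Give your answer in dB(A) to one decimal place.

87.8 dB(A)

For uncorrelated sources the intensities add, so convert each level to linear form, sum, and take 10·log₁₀ of the total.
Σ 10^(L/10) = 10^(66.0/10) + 10^(80.3/10) + 10^(86.7/10) + 10^(73.8/10) = 6.029e+08.
L_total = 10·log₁₀(6.029e+08) = 87.80 dB(A).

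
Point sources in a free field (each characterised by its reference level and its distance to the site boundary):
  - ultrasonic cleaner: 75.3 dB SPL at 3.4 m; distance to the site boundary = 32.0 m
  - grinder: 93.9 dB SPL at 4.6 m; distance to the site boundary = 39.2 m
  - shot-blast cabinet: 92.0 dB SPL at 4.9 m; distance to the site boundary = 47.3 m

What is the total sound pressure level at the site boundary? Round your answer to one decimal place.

Propagate each source to the receiver with L = L_ref − 20·log₁₀(r/r_ref), then add intensities.
ultrasonic cleaner: 75.3 − 20·log₁₀(32.0/3.4) = 75.3 − 19.47 = 55.83 dB SPL.
grinder: 93.9 − 20·log₁₀(39.2/4.6) = 93.9 − 18.61 = 75.29 dB SPL.
shot-blast cabinet: 92.0 − 20·log₁₀(47.3/4.9) = 92.0 − 19.69 = 72.31 dB SPL.
Σ 10^(L/10) = 5.119e+07 → L_total = 10·log₁₀(5.119e+07) = 77.09 dB SPL.

77.1 dB SPL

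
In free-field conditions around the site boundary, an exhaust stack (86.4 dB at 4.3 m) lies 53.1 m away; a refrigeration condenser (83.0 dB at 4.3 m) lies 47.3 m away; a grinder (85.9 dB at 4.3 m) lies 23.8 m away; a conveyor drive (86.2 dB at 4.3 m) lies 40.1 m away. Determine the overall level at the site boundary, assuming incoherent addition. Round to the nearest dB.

First find each source's level at the receiver (point-source: −20·log₁₀(r/r_ref)), then combine on an intensity basis.
exhaust stack: 86.4 − 20·log₁₀(53.1/4.3) = 86.4 − 21.83 = 64.57 dB.
refrigeration condenser: 83.0 − 20·log₁₀(47.3/4.3) = 83.0 − 20.83 = 62.17 dB.
grinder: 85.9 − 20·log₁₀(23.8/4.3) = 85.9 − 14.86 = 71.04 dB.
conveyor drive: 86.2 − 20·log₁₀(40.1/4.3) = 86.2 − 19.39 = 66.81 dB.
Σ 10^(L/10) = 2.200e+07 → L_total = 10·log₁₀(2.200e+07) = 73.43 dB.

73 dB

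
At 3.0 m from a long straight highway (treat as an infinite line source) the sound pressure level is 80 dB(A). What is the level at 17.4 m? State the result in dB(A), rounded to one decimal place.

72.4 dB(A)

Cylindrical spreading from a line source gives a 10·log₁₀(r₂/r₁) drop.
L₂ = 80 − 10·log₁₀(17.4/3.0) = 80 − 7.634 = 72.37 dB(A).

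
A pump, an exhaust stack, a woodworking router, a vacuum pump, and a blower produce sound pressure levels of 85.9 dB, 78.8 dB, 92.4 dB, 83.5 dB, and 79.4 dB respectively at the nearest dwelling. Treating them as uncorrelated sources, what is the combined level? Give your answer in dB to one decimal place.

94.0 dB

Incoherent sources combine by intensity addition: L_total = 10·log₁₀(Σ 10^(L_i/10)).
Σ 10^(L/10) = 10^(85.9/10) + 10^(78.8/10) + 10^(92.4/10) + 10^(83.5/10) + 10^(79.4/10) = 2.514e+09.
L_total = 10·log₁₀(2.514e+09) = 94.00 dB.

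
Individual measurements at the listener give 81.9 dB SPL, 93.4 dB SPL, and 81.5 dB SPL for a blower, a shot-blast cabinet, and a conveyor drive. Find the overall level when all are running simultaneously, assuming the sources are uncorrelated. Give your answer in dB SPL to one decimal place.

Incoherent sources combine by intensity addition: L_total = 10·log₁₀(Σ 10^(L_i/10)).
Σ 10^(L/10) = 10^(81.9/10) + 10^(93.4/10) + 10^(81.5/10) = 2.484e+09.
L_total = 10·log₁₀(2.484e+09) = 93.95 dB SPL.

94.0 dB SPL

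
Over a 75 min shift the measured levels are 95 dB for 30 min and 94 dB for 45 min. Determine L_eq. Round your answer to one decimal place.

94.4 dB

The energy average is taken in the linear domain: L_eq = 10·log₁₀[(Σ tᵢ·10^(Lᵢ/10))/T], T = 75 min.
Σ tᵢ·10^(Lᵢ/10) = 30·10^(95/10) + 45·10^(94/10) = 2.079e+11.
L_eq = 10·log₁₀(2.079e+11/75) = 94.43 dB.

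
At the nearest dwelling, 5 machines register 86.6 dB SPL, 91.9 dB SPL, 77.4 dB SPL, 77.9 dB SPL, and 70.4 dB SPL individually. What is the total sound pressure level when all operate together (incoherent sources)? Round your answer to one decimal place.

Incoherent sources combine by intensity addition: L_total = 10·log₁₀(Σ 10^(L_i/10)).
Σ 10^(L/10) = 10^(86.6/10) + 10^(91.9/10) + 10^(77.4/10) + 10^(77.9/10) + 10^(70.4/10) = 2.133e+09.
L_total = 10·log₁₀(2.133e+09) = 93.29 dB SPL.

93.3 dB SPL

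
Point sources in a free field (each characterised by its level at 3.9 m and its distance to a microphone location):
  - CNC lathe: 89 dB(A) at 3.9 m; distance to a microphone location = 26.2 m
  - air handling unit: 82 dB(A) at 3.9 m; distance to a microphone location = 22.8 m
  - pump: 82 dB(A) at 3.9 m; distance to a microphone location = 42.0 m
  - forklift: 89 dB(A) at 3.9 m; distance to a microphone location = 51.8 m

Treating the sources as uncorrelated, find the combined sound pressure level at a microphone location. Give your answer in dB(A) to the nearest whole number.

Propagate each source to the receiver with L = L_ref − 20·log₁₀(r/r_ref), then add intensities.
CNC lathe: 89 − 20·log₁₀(26.2/3.9) = 89 − 16.54 = 72.46 dB(A).
air handling unit: 82 − 20·log₁₀(22.8/3.9) = 82 − 15.34 = 66.66 dB(A).
pump: 82 − 20·log₁₀(42.0/3.9) = 82 − 20.64 = 61.36 dB(A).
forklift: 89 − 20·log₁₀(51.8/3.9) = 89 − 22.47 = 66.53 dB(A).
Σ 10^(L/10) = 2.811e+07 → L_total = 10·log₁₀(2.811e+07) = 74.49 dB(A).

74 dB(A)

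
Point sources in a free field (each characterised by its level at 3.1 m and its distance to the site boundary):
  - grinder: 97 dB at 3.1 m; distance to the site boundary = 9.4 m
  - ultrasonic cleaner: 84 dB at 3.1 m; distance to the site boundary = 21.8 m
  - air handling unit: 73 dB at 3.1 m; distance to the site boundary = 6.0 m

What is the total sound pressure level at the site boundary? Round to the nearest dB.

Propagate each source to the receiver with L = L_ref − 20·log₁₀(r/r_ref), then add intensities.
grinder: 97 − 20·log₁₀(9.4/3.1) = 97 − 9.64 = 87.36 dB.
ultrasonic cleaner: 84 − 20·log₁₀(21.8/3.1) = 84 − 16.94 = 67.06 dB.
air handling unit: 73 − 20·log₁₀(6.0/3.1) = 73 − 5.74 = 67.26 dB.
Σ 10^(L/10) = 5.555e+08 → L_total = 10·log₁₀(5.555e+08) = 87.45 dB.

87 dB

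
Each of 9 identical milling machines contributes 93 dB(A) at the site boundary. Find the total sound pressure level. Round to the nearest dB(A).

103 dB(A)

N identical incoherent sources raise the level by 10·log₁₀ N.
L_total = 93 + 10·log₁₀(9) = 93 + 9.542 = 102.54 dB(A).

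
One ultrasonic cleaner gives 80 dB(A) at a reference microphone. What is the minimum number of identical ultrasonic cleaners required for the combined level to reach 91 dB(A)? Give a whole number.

The shortfall is 91 − 80 = 11.0 dB, and N units add 10·log₁₀ N, so need 10·log₁₀ N ≥ 11.0.
N ≥ 10^(11.0/10) = 12.589, so N = 13.

13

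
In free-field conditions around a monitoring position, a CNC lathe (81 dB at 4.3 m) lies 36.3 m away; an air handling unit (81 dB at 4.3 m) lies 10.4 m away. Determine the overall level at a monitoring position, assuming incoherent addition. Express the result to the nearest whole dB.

First find each source's level at the receiver (point-source: −20·log₁₀(r/r_ref)), then combine on an intensity basis.
CNC lathe: 81 − 20·log₁₀(36.3/4.3) = 81 − 18.53 = 62.47 dB.
air handling unit: 81 − 20·log₁₀(10.4/4.3) = 81 − 7.67 = 73.33 dB.
Σ 10^(L/10) = 2.329e+07 → L_total = 10·log₁₀(2.329e+07) = 73.67 dB.

74 dB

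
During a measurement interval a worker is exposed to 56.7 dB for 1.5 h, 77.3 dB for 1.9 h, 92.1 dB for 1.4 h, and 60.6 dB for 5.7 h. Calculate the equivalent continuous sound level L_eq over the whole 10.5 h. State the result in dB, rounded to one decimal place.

83.6 dB

L_eq = 10·log₁₀[(1/T)·Σ tᵢ·10^(Lᵢ/10)] with T = 10.5 h.
Σ tᵢ·10^(Lᵢ/10) = 1.5·10^(56.7/10) + 1.9·10^(77.3/10) + 1.4·10^(92.1/10) + 5.7·10^(60.6/10) = 2.380e+09.
L_eq = 10·log₁₀(2.380e+09/10.5) = 83.55 dB.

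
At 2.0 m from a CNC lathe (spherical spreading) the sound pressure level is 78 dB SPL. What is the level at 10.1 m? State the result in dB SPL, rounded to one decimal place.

63.9 dB SPL

For a point source, L₂ = L₁ − 20·log₁₀(r₂/r₁).
L₂ = 78 − 20·log₁₀(10.1/2.0) = 78 − 14.066 = 63.93 dB SPL.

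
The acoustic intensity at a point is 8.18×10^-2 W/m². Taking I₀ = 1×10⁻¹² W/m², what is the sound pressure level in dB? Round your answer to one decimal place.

109.1 dB

Dividing by I₀ shifts the exponent by 12: I/I₀ = 8.18×10^10.
L = 10·(0.9128 + 10) = 109.13 dB.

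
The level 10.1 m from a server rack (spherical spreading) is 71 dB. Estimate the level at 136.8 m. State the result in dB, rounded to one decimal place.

Spherical spreading from a point source gives a 20·log₁₀(r₂/r₁) drop.
L₂ = 71 − 20·log₁₀(136.8/10.1) = 71 − 22.635 = 48.36 dB.

48.4 dB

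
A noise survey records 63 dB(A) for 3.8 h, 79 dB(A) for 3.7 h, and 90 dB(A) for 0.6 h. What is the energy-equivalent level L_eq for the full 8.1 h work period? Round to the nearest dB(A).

80 dB(A)

L_eq = 10·log₁₀[(1/T)·Σ tᵢ·10^(Lᵢ/10)] with T = 8.1 h.
Σ tᵢ·10^(Lᵢ/10) = 3.8·10^(63/10) + 3.7·10^(79/10) + 0.6·10^(90/10) = 9.015e+08.
L_eq = 10·log₁₀(9.015e+08/8.1) = 80.46 dB(A).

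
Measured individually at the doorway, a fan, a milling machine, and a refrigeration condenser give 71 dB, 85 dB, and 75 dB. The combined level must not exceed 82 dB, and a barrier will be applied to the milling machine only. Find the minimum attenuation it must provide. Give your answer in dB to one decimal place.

4.4 dB

Everything except the milling machine sums to 10^(71/10) + 10^(75/10) = 4.421e+07 in linear terms, 76.46 dB.
To meet 82 dB overall, the treated milling machine may contribute at most 10^(82/10) − 4.421e+07 = 1.143e+08, i.e. 80.58 dB.
So the milling machine must be reduced from 85 to 80.58 dB: IL = 4.42 dB.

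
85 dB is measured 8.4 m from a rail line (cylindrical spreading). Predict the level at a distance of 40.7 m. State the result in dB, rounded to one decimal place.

Line-source attenuation: ΔL = 10·log₁₀(r₂/r₁) = 10·log₁₀(40.7/8.4) = 6.853 dB.
L₂ = 85 − 10·log₁₀(40.7/8.4) = 85 − 6.853 = 78.15 dB.

78.1 dB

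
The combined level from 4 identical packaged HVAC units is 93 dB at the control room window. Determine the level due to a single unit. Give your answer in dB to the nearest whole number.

87 dB

Dividing the total intensity by 4 lowers the level by 10·log₁₀ 4 = 6.021 dB: L₁ = 93 − 6.021.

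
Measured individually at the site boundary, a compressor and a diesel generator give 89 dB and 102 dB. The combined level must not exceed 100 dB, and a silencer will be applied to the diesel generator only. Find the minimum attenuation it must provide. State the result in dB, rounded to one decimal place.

2.4 dB

The untreated sources together contribute 10^(89/10) = 7.943e+08, i.e. 89.00 dB.
The limit corresponds to 10^(100/10) = 1.000e+10; subtracting the fixed part leaves 9.206e+09 for the diesel generator, i.e. 99.64 dB.
So the diesel generator must be reduced from 102 to 99.64 dB: IL = 2.36 dB.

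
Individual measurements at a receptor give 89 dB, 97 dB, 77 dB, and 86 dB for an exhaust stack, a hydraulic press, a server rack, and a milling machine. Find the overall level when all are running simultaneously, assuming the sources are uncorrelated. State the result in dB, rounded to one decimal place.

For uncorrelated sources the intensities add, so convert each level to linear form, sum, and take 10·log₁₀ of the total.
Σ 10^(L/10) = 10^(89/10) + 10^(97/10) + 10^(77/10) + 10^(86/10) = 6.254e+09.
L_total = 10·log₁₀(6.254e+09) = 97.96 dB.

98.0 dB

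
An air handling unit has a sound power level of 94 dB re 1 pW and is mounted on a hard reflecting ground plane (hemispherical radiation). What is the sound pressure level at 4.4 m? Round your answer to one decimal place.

The power spreads over a hemisphere of area 2π·r², so L_p = L_w − 10·log₁₀(2π·r²).
2π·r² = 121.6 m², 10·log₁₀ of that is 20.851 dB.
L_p = 94 − 20.851 = 73.15 dB.

73.1 dB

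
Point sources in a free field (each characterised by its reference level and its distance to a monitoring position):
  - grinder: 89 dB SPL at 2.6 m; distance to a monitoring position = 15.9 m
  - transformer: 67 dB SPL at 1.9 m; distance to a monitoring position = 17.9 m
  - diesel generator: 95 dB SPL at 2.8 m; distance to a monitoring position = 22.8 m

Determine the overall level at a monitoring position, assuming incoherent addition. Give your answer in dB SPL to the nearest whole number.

Propagate each source to the receiver with L = L_ref − 20·log₁₀(r/r_ref), then add intensities.
grinder: 89 − 20·log₁₀(15.9/2.6) = 89 − 15.73 = 73.27 dB SPL.
transformer: 67 − 20·log₁₀(17.9/1.9) = 67 − 19.48 = 47.52 dB SPL.
diesel generator: 95 − 20·log₁₀(22.8/2.8) = 95 − 18.22 = 76.78 dB SPL.
Σ 10^(L/10) = 6.899e+07 → L_total = 10·log₁₀(6.899e+07) = 78.39 dB SPL.

78 dB SPL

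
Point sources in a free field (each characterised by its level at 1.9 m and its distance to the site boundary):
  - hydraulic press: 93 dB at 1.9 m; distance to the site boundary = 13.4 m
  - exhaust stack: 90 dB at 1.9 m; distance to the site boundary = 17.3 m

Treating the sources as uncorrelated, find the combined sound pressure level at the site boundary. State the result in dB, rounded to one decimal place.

First find each source's level at the receiver (point-source: −20·log₁₀(r/r_ref)), then combine on an intensity basis.
hydraulic press: 93 − 20·log₁₀(13.4/1.9) = 93 − 16.97 = 76.03 dB.
exhaust stack: 90 − 20·log₁₀(17.3/1.9) = 90 − 19.19 = 70.81 dB.
Σ 10^(L/10) = 5.218e+07 → L_total = 10·log₁₀(5.218e+07) = 77.17 dB.

77.2 dB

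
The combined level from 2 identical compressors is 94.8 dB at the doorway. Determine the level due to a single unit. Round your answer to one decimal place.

91.8 dB

Dividing the total intensity by 2 lowers the level by 10·log₁₀ 2 = 3.010 dB: L₁ = 94.8 − 3.010.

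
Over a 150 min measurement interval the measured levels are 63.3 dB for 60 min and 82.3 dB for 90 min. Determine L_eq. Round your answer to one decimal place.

L_eq = 10·log₁₀[(1/T)·Σ tᵢ·10^(Lᵢ/10)] with T = 150 min.
Σ tᵢ·10^(Lᵢ/10) = 60·10^(63.3/10) + 90·10^(82.3/10) = 1.541e+10.
L_eq = 10·log₁₀(1.541e+10/150) = 80.12 dB.

80.1 dB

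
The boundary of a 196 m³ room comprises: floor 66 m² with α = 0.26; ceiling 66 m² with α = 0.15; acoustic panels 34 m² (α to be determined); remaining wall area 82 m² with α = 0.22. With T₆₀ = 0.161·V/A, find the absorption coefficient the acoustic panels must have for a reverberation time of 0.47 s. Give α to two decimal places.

A = 0.161·V/T₆₀ = 0.161·196/0.47 = 67.14 m² sabins.
Absorption from the other surfaces = 66·0.26 + 66·0.15 + 82·0.22 = 45.10 m², so the acoustic panels must supply 22.04 m² over 34 m².
α = 22.04/34 = 0.648.

0.65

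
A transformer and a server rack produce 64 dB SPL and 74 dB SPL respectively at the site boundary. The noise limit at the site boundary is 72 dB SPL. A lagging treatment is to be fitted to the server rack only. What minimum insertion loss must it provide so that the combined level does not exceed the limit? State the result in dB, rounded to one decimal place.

2.7 dB

Everything except the server rack sums to 10^(64/10) = 2.512e+06 in linear terms, 64.00 dB SPL.
To meet 72 dB SPL overall, the treated server rack may contribute at most 10^(72/10) − 2.512e+06 = 1.334e+07, i.e. 71.25 dB SPL.
So the server rack must be reduced from 74 to 71.25 dB SPL: IL = 2.75 dB.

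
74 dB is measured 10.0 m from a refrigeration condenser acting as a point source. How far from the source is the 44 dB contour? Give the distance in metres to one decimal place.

316.2 m

Point-source spreading drops the level by 20·log₁₀(r₂/r₁); inverting, r₂/r₁ = 10^(ΔL/20).
r₂ = 10.0·10^((74−44)/20) = 10.0·10^(30.0/20) = 316.23 m.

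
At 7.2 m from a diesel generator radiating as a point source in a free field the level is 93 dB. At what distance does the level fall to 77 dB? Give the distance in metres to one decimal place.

For a point source L₁ − L₂ = 20·log₁₀(r₂/r₁), so r₂ = r₁·10^((L₁−L₂)/20).
r₂ = 7.2·10^((93−77)/20) = 7.2·10^(16.0/20) = 45.43 m.

45.4 m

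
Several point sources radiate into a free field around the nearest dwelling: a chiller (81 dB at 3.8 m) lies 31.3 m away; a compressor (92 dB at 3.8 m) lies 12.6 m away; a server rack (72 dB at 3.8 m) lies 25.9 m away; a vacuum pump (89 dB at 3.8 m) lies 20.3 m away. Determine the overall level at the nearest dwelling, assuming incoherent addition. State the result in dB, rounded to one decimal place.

82.4 dB

Apply inverse-square spreading to bring every level to the receiver, then sum 10^(L/10).
chiller: 81 − 20·log₁₀(31.3/3.8) = 81 − 18.32 = 62.68 dB.
compressor: 92 − 20·log₁₀(12.6/3.8) = 92 − 10.41 = 81.59 dB.
server rack: 72 − 20·log₁₀(25.9/3.8) = 72 − 16.67 = 55.33 dB.
vacuum pump: 89 − 20·log₁₀(20.3/3.8) = 89 − 14.55 = 74.45 dB.
Σ 10^(L/10) = 1.742e+08 → L_total = 10·log₁₀(1.742e+08) = 82.41 dB.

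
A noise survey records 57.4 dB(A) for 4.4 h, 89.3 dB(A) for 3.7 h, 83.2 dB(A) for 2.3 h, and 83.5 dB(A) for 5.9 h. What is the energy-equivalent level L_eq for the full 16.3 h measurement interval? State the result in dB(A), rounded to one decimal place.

Weight each interval's intensity by its duration and average over T = 16.3 h:
Σ tᵢ·10^(Lᵢ/10) = 4.4·10^(57.4/10) + 3.7·10^(89.3/10) + 2.3·10^(83.2/10) + 5.9·10^(83.5/10) = 4.953e+09.
L_eq = 10·log₁₀(4.953e+09/16.3) = 84.83 dB(A).

84.8 dB(A)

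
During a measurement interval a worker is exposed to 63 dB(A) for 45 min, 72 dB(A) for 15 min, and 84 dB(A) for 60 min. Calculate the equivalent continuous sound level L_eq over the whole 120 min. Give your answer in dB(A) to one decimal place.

81.1 dB(A)

Weight each interval's intensity by its duration and average over T = 120 min:
Σ tᵢ·10^(Lᵢ/10) = 45·10^(63/10) + 15·10^(72/10) + 60·10^(84/10) = 1.540e+10.
L_eq = 10·log₁₀(1.540e+10/120) = 81.08 dB(A).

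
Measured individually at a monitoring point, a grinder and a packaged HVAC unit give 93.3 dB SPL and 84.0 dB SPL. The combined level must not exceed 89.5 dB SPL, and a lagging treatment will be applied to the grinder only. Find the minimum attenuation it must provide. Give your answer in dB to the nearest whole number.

5 dB

The untreated sources together contribute 10^(84.0/10) = 2.512e+08, i.e. 84.00 dB SPL.
To meet 89.5 dB SPL overall, the treated grinder may contribute at most 10^(89.5/10) − 2.512e+08 = 6.401e+08, i.e. 88.06 dB SPL.
So the grinder must be reduced from 93.3 to 88.06 dB SPL: IL = 5.24 dB.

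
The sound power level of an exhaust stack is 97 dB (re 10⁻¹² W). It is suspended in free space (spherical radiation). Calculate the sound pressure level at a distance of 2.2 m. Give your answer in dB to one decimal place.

Free-field spherical radiation: L_p = L_w − 10·log₁₀(4π·r²), r = 2.2 m.
4π·r² = 60.82 m², 10·log₁₀ of that is 17.841 dB.
L_p = 97 − 17.841 = 79.16 dB.

79.2 dB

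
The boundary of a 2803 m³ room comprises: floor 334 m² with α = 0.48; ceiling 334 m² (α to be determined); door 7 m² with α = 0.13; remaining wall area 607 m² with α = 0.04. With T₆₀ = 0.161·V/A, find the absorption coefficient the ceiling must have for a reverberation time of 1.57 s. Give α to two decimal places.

From T₆₀ = 0.161·V/A, the target T₆₀ = 1.57 s needs A = 0.161·2803/1.57 = 287.44 m².
Absorption from the other surfaces = 334·0.48 + 7·0.13 + 607·0.04 = 185.51 m², so the ceiling must supply 101.93 m² over 334 m².
α = 101.93/334 = 0.305.

0.31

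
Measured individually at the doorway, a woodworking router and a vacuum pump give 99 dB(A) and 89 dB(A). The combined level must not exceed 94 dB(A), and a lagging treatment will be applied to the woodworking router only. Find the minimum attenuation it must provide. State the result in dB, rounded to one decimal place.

6.7 dB

Everything except the woodworking router sums to 10^(89/10) = 7.943e+08 in linear terms, 89.00 dB(A).
The limit corresponds to 10^(94/10) = 2.512e+09; subtracting the fixed part leaves 1.718e+09 for the woodworking router, i.e. 92.35 dB(A).
So the woodworking router must be reduced from 99 to 92.35 dB(A): IL = 6.65 dB.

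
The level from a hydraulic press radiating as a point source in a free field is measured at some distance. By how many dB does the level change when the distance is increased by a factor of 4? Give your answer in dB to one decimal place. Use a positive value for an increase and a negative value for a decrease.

With spherical spreading the level changes by −20·log₁₀(r₂/r₁).
ΔL = −20·log₁₀(4) = -12.04 dB.

-12.0 dB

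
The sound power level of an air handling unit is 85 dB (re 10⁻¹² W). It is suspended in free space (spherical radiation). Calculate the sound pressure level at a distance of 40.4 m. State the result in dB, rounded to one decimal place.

The power spreads over a sphere of area 4π·r², so L_p = L_w − 10·log₁₀(4π·r²).
4π·r² = 2.051e+04 m², 10·log₁₀ of that is 43.120 dB.
L_p = 85 − 43.120 = 41.88 dB.

41.9 dB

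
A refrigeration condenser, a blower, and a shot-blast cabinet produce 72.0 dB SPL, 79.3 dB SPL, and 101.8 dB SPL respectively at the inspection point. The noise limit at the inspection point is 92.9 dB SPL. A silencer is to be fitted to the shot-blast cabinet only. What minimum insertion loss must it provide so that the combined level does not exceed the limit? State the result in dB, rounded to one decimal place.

The untreated sources together contribute 10^(72.0/10) + 10^(79.3/10) = 1.010e+08, i.e. 80.04 dB SPL.
The limit corresponds to 10^(92.9/10) = 1.950e+09; subtracting the fixed part leaves 1.849e+09 for the shot-blast cabinet, i.e. 92.67 dB SPL.
Required insertion loss = 101.8 − 92.67 = 9.13 dB.

9.1 dB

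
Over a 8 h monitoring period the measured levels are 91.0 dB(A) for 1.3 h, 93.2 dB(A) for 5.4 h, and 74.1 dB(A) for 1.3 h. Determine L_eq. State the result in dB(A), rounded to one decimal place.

Weight each interval's intensity by its duration and average over T = 8 h:
Σ tᵢ·10^(Lᵢ/10) = 1.3·10^(91.0/10) + 5.4·10^(93.2/10) + 1.3·10^(74.1/10) = 1.295e+10.
L_eq = 10·log₁₀(1.295e+10/8) = 92.09 dB(A).

92.1 dB(A)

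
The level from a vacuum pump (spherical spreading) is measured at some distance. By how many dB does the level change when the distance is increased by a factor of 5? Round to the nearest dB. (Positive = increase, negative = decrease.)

-14 dB

A point source loses 6 dB per doubling of distance; generally ΔL = −20·log₁₀(r₂/r₁).
ΔL = −20·log₁₀(5) = -13.98 dB.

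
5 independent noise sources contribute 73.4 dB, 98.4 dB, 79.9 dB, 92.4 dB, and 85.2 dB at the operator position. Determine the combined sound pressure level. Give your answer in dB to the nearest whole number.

100 dB

For uncorrelated sources the intensities add, so convert each level to linear form, sum, and take 10·log₁₀ of the total.
Σ 10^(L/10) = 10^(73.4/10) + 10^(98.4/10) + 10^(79.9/10) + 10^(92.4/10) + 10^(85.2/10) = 9.107e+09.
L_total = 10·log₁₀(9.107e+09) = 99.59 dB.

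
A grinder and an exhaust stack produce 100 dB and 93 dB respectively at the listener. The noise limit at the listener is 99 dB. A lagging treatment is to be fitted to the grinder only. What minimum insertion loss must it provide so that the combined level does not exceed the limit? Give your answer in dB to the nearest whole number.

2 dB

Fixed contribution from the other source: Σ 10^(L/10) = 10^(93/10) = 1.995e+09 (93.00 dB).
The limit corresponds to 10^(99/10) = 7.943e+09; subtracting the fixed part leaves 5.948e+09 for the grinder, i.e. 97.74 dB.
So the grinder must be reduced from 100 to 97.74 dB: IL = 2.26 dB.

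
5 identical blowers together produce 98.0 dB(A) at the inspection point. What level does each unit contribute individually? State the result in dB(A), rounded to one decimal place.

For N identical incoherent sources L_total = L₁ + 10·log₁₀ N, so L₁ = 98.0 − 10·log₁₀(5) = 98.0 − 6.990.

91.0 dB(A)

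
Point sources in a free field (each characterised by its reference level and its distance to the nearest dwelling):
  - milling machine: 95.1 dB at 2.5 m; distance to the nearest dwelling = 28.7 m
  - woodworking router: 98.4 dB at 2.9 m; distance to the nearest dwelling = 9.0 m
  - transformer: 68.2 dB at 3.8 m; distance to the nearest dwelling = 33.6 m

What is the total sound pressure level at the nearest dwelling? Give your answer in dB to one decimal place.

Apply inverse-square spreading to bring every level to the receiver, then sum 10^(L/10).
milling machine: 95.1 − 20·log₁₀(28.7/2.5) = 95.1 − 21.20 = 73.90 dB.
woodworking router: 98.4 − 20·log₁₀(9.0/2.9) = 98.4 − 9.84 = 88.56 dB.
transformer: 68.2 − 20·log₁₀(33.6/3.8) = 68.2 − 18.93 = 49.27 dB.
Σ 10^(L/10) = 7.429e+08 → L_total = 10·log₁₀(7.429e+08) = 88.71 dB.

88.7 dB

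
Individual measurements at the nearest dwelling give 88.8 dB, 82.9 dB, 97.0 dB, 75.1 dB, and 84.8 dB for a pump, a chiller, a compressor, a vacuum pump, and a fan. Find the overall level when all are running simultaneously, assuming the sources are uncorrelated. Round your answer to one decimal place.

Incoherent sources combine by intensity addition: L_total = 10·log₁₀(Σ 10^(L_i/10)).
Σ 10^(L/10) = 10^(88.8/10) + 10^(82.9/10) + 10^(97.0/10) + 10^(75.1/10) + 10^(84.8/10) = 6.300e+09.
L_total = 10·log₁₀(6.300e+09) = 97.99 dB.

98.0 dB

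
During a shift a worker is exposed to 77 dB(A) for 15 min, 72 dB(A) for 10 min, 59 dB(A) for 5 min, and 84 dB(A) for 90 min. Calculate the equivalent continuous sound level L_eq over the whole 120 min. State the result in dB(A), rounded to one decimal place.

Weight each interval's intensity by its duration and average over T = 120 min:
Σ tᵢ·10^(Lᵢ/10) = 15·10^(77/10) + 10·10^(72/10) + 5·10^(59/10) + 90·10^(84/10) = 2.352e+10.
L_eq = 10·log₁₀(2.352e+10/120) = 82.92 dB(A).

82.9 dB(A)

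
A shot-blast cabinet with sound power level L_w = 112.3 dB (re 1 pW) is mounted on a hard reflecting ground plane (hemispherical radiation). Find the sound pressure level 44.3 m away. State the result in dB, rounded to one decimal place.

71.4 dB

Free-field hemispherical radiation: L_p = L_w − 10·log₁₀(2π·r²), r = 44.3 m.
2π·r² = 1.233e+04 m², 10·log₁₀ of that is 40.910 dB.
L_p = 112.3 − 40.910 = 71.39 dB.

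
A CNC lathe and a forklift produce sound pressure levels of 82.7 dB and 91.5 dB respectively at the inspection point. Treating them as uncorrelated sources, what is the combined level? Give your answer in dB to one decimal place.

92.0 dB

Incoherent sources combine by intensity addition: L_total = 10·log₁₀(Σ 10^(L_i/10)).
Σ 10^(L/10) = 10^(82.7/10) + 10^(91.5/10) = 1.599e+09.
L_total = 10·log₁₀(1.599e+09) = 92.04 dB.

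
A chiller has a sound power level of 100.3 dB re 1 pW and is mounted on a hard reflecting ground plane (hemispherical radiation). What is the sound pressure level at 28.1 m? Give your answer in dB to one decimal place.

Free-field hemispherical radiation: L_p = L_w − 10·log₁₀(2π·r²), r = 28.1 m.
2π·r² = 4961 m², 10·log₁₀ of that is 36.956 dB.
L_p = 100.3 − 36.956 = 63.34 dB.

63.3 dB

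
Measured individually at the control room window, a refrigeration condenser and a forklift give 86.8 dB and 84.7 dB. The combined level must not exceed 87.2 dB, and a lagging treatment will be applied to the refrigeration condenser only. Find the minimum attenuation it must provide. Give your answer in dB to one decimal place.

Fixed contribution from the other source: Σ 10^(L/10) = 10^(84.7/10) = 2.951e+08 (84.70 dB).
To meet 87.2 dB overall, the treated refrigeration condenser may contribute at most 10^(87.2/10) − 2.951e+08 = 2.297e+08, i.e. 83.61 dB.
So the refrigeration condenser must be reduced from 86.8 to 83.61 dB: IL = 3.19 dB.

3.2 dB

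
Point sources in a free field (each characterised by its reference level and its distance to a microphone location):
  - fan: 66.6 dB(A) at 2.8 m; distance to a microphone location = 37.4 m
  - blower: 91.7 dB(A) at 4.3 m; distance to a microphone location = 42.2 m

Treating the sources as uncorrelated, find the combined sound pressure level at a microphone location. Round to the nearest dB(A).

72 dB(A)

First find each source's level at the receiver (point-source: −20·log₁₀(r/r_ref)), then combine on an intensity basis.
fan: 66.6 − 20·log₁₀(37.4/2.8) = 66.6 − 22.51 = 44.09 dB(A).
blower: 91.7 − 20·log₁₀(42.2/4.3) = 91.7 − 19.84 = 71.86 dB(A).
Σ 10^(L/10) = 1.538e+07 → L_total = 10·log₁₀(1.538e+07) = 71.87 dB(A).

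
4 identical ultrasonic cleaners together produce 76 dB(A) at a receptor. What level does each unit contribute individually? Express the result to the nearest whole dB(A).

70 dB(A)

4 equal contributions raise the level by 10·log₁₀ 4 = 6.021 dB, so each unit alone gives 76 − 6.021.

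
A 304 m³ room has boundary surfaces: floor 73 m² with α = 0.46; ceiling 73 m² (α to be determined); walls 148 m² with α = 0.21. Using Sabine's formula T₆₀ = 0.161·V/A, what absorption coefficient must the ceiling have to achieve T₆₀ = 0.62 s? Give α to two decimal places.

0.20

Required total absorption A = 0.161·304/0.62 = 78.94 m².
Absorption from the other surfaces = 73·0.46 + 148·0.21 = 64.66 m², so the ceiling must supply 14.28 m² over 73 m².
α = 14.28/73 = 0.196.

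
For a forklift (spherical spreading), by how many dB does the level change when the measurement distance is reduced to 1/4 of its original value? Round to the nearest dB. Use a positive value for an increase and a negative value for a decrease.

A point source loses 6 dB per doubling of distance; generally ΔL = −20·log₁₀(r₂/r₁).
ΔL = −20·log₁₀(0.25) = +12.04 dB.

+12 dB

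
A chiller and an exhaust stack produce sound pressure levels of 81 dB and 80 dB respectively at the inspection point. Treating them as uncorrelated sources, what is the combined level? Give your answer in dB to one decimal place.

83.5 dB

Incoherent sources combine by intensity addition: L_total = 10·log₁₀(Σ 10^(L_i/10)).
Σ 10^(L/10) = 10^(81/10) + 10^(80/10) = 2.259e+08.
L_total = 10·log₁₀(2.259e+08) = 83.54 dB.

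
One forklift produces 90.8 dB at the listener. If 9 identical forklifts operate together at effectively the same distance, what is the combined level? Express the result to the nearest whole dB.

L_total = L₁ + 10·log₁₀ N for N identical incoherent sources.
L_total = 90.8 + 10·log₁₀(9) = 90.8 + 9.542 = 100.34 dB.

100 dB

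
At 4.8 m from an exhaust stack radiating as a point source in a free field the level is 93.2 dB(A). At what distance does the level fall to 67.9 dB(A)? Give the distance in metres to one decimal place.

88.4 m

For a point source L₁ − L₂ = 20·log₁₀(r₂/r₁), so r₂ = r₁·10^((L₁−L₂)/20).
r₂ = 4.8·10^((93.2−67.9)/20) = 4.8·10^(25.3/20) = 88.36 m.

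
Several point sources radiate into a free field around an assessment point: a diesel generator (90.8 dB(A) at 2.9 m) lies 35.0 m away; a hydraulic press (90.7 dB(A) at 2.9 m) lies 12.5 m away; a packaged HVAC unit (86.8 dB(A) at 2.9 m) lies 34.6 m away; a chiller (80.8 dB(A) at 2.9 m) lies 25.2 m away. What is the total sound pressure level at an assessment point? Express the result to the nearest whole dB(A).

Apply inverse-square spreading to bring every level to the receiver, then sum 10^(L/10).
diesel generator: 90.8 − 20·log₁₀(35.0/2.9) = 90.8 − 21.63 = 69.17 dB(A).
hydraulic press: 90.7 − 20·log₁₀(12.5/2.9) = 90.7 − 12.69 = 78.01 dB(A).
packaged HVAC unit: 86.8 − 20·log₁₀(34.6/2.9) = 86.8 − 21.53 = 65.27 dB(A).
chiller: 80.8 − 20·log₁₀(25.2/2.9) = 80.8 − 18.78 = 62.02 dB(A).
Σ 10^(L/10) = 7.645e+07 → L_total = 10·log₁₀(7.645e+07) = 78.83 dB(A).

79 dB(A)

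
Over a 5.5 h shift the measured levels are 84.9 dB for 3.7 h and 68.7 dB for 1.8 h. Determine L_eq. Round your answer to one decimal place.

83.2 dB

Weight each interval's intensity by its duration and average over T = 5.5 h:
Σ tᵢ·10^(Lᵢ/10) = 3.7·10^(84.9/10) + 1.8·10^(68.7/10) = 1.157e+09.
L_eq = 10·log₁₀(1.157e+09/5.5) = 83.23 dB.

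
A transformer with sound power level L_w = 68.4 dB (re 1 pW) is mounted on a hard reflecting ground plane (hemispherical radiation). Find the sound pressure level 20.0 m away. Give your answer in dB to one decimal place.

34.4 dB

Free-field hemispherical radiation: L_p = L_w − 10·log₁₀(2π·r²), r = 20.0 m.
2π·r² = 2513 m², 10·log₁₀ of that is 34.002 dB.
L_p = 68.4 − 34.002 = 34.40 dB.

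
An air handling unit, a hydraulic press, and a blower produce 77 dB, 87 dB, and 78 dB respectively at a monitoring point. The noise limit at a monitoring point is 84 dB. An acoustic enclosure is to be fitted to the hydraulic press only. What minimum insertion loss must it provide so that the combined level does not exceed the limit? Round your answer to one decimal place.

Fixed contribution from the other sources: Σ 10^(L/10) = 10^(77/10) + 10^(78/10) = 1.132e+08 (80.54 dB).
To meet 84 dB overall, the treated hydraulic press may contribute at most 10^(84/10) − 1.132e+08 = 1.380e+08, i.e. 81.40 dB.
Required insertion loss = 87 − 81.40 = 5.60 dB.

5.6 dB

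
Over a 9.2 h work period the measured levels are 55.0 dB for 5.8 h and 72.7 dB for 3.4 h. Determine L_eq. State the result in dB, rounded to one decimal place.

68.5 dB

L_eq = 10·log₁₀[(1/T)·Σ tᵢ·10^(Lᵢ/10)] with T = 9.2 h.
Σ tᵢ·10^(Lᵢ/10) = 5.8·10^(55.0/10) + 3.4·10^(72.7/10) = 6.515e+07.
L_eq = 10·log₁₀(6.515e+07/9.2) = 68.50 dB.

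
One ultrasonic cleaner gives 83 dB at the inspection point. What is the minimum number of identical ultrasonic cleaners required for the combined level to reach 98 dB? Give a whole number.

The shortfall is 98 − 83 = 15.0 dB, and N units add 10·log₁₀ N, so need 10·log₁₀ N ≥ 15.0.
N ≥ 10^(15.0/10) = 31.623, so N = 32.

32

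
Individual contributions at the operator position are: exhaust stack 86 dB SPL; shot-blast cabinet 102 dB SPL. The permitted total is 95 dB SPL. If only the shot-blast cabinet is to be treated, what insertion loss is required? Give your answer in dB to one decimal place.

7.6 dB

Everything except the shot-blast cabinet sums to 10^(86/10) = 3.981e+08 in linear terms, 86.00 dB SPL.
To meet 95 dB SPL overall, the treated shot-blast cabinet may contribute at most 10^(95/10) − 3.981e+08 = 2.764e+09, i.e. 94.42 dB SPL.
So the shot-blast cabinet must be reduced from 102 to 94.42 dB SPL: IL = 7.58 dB.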